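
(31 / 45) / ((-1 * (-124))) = 1 / 180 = 0.01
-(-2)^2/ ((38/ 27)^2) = -729/ 361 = -2.02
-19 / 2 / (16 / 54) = -513 / 16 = -32.06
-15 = -15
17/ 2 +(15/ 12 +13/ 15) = 637/ 60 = 10.62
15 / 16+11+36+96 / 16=863 / 16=53.94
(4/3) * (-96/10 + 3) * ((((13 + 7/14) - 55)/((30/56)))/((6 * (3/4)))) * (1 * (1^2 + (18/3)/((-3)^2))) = 252.48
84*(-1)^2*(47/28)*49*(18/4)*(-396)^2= 4875487848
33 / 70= 0.47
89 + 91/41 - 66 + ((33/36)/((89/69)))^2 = 133669393/5196176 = 25.72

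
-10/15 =-2/3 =-0.67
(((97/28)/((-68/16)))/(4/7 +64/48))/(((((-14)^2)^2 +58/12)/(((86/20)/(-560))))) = 37539/438919600000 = 0.00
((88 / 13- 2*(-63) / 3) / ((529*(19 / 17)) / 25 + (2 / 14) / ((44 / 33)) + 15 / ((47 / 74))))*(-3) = -1063788600 / 344448533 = -3.09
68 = 68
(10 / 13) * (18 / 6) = 30 / 13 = 2.31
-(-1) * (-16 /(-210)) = 8 /105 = 0.08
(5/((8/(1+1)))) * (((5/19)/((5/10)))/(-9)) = -25/342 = -0.07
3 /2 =1.50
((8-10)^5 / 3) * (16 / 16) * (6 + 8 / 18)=-1856 / 27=-68.74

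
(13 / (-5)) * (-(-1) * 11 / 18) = -143 / 90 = -1.59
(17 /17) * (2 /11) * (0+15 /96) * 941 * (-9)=-42345 /176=-240.60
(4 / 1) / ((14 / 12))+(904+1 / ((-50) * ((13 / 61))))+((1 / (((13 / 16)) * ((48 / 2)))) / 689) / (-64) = 136533551681 / 150477600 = 907.33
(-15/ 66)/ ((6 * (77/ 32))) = -40/ 2541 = -0.02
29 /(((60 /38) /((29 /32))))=15979 /960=16.64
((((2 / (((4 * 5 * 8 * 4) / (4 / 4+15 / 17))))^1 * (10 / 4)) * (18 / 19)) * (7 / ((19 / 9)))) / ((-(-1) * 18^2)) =7 / 49096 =0.00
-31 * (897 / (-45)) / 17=9269 / 255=36.35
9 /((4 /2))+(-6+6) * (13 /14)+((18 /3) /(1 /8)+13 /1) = 131 /2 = 65.50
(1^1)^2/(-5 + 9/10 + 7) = 10/29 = 0.34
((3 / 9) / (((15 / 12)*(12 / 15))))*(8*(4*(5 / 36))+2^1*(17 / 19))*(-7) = -7462 / 513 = -14.55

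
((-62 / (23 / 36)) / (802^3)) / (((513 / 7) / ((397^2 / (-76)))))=34201153 / 6424648942836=0.00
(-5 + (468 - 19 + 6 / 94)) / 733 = 20871 / 34451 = 0.61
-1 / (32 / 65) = -65 / 32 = -2.03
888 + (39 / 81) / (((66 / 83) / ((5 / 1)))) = 1587811 / 1782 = 891.03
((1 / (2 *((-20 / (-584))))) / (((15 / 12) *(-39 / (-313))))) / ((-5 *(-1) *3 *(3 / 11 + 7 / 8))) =8042848 / 1477125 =5.44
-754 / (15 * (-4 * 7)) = 377 / 210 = 1.80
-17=-17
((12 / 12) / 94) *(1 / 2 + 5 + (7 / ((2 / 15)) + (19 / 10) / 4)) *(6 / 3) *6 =7017 / 940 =7.46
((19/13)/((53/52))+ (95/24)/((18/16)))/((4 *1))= 7087/5724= 1.24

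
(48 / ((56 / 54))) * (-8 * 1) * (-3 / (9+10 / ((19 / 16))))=63.77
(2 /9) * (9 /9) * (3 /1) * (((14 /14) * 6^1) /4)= 1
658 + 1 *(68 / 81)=53366 / 81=658.84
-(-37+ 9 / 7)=250 / 7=35.71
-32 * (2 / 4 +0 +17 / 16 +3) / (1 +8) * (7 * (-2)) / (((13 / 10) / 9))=20440 / 13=1572.31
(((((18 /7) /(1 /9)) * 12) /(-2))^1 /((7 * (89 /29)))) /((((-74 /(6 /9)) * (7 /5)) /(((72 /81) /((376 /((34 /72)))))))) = 2465 /53086453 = 0.00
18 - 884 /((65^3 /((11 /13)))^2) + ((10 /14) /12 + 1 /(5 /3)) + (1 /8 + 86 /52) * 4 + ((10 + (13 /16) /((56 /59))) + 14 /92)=2229610639013121503 /60615067422000000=36.78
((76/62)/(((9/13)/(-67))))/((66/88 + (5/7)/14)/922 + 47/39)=-77755675088/790461591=-98.37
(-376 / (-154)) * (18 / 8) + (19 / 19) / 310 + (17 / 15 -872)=-61969141 / 71610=-865.37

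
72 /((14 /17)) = 612 /7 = 87.43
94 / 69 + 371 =25693 / 69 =372.36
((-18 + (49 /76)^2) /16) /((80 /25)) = -507835 /1478656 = -0.34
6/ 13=0.46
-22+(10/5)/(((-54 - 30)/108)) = -172/7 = -24.57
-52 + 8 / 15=-772 / 15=-51.47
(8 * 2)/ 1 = 16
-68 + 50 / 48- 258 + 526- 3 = 4753 / 24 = 198.04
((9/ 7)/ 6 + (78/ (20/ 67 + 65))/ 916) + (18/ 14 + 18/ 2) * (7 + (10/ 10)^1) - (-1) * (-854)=-772945256/ 1001875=-771.50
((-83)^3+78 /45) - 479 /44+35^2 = -376576961 /660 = -570571.15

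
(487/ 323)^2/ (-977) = -237169/ 101929433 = -0.00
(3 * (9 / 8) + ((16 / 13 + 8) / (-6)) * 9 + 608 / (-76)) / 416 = -1921 / 43264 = -0.04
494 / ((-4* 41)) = -247 / 82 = -3.01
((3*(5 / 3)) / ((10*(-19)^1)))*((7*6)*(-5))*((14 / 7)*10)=2100 / 19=110.53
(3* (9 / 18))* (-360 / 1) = -540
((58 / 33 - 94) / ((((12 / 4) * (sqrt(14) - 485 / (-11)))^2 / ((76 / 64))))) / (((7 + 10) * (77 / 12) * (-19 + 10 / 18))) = 0.00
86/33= 2.61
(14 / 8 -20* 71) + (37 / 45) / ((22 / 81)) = -311349 / 220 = -1415.22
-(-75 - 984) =1059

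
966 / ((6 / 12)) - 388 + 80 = 1624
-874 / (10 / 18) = -7866 / 5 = -1573.20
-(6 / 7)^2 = -36 / 49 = -0.73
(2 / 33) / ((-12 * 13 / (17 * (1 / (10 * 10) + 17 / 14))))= -14569 / 1801800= -0.01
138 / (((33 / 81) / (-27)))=-100602 / 11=-9145.64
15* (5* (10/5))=150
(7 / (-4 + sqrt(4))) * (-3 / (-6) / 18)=-7 / 72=-0.10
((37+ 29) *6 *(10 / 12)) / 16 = 165 / 8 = 20.62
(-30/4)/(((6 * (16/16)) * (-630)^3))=1/200037600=0.00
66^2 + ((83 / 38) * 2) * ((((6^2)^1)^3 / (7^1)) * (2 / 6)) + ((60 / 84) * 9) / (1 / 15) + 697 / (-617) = 1161711512 / 82061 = 14156.68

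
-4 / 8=-0.50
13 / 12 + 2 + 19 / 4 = 47 / 6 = 7.83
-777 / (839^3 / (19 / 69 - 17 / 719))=-0.00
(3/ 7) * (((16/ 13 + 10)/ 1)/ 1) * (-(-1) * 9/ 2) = 1971/ 91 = 21.66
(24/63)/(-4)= -2/21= -0.10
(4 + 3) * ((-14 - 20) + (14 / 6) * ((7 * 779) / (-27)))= -286475 / 81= -3536.73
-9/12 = -3/4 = -0.75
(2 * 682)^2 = 1860496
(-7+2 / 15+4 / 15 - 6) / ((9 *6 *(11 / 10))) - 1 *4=-139 / 33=-4.21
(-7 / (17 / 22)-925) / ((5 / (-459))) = 428733 / 5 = 85746.60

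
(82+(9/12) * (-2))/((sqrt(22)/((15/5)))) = 51.49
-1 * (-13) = 13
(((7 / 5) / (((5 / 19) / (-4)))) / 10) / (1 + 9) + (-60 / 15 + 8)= 2367 / 625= 3.79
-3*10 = -30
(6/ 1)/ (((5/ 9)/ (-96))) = -1036.80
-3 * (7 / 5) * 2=-42 / 5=-8.40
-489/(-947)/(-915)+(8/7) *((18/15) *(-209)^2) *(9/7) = 77021.19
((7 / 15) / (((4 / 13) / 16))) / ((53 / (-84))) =-10192 / 265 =-38.46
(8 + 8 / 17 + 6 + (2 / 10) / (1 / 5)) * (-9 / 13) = -2367 / 221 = -10.71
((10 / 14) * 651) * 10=4650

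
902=902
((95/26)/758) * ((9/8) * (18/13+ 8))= 52155/1024816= 0.05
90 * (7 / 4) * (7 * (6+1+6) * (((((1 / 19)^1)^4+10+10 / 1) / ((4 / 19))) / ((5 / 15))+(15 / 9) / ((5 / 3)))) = 224925626835 / 54872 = 4099096.57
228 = 228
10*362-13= 3607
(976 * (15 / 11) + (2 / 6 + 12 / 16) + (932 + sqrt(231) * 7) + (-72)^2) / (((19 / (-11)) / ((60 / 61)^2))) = -294940500 / 70699- 277200 * sqrt(231) / 70699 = -4231.37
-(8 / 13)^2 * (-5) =320 / 169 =1.89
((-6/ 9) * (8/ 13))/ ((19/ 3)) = -16/ 247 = -0.06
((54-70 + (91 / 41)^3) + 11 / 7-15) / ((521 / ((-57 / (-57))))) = -8922729 / 251354887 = -0.04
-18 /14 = -9 /7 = -1.29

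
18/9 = 2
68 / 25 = 2.72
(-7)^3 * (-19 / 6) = 6517 / 6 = 1086.17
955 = 955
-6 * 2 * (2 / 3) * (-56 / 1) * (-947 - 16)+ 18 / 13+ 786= -5598276 / 13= -430636.62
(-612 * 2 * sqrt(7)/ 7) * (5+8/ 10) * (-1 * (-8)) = -283968 * sqrt(7)/ 35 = -21465.96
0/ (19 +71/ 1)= 0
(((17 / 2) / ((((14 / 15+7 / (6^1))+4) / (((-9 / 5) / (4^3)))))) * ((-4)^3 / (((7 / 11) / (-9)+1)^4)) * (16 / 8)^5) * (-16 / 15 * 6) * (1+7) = -470307806496 / 85351505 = -5510.25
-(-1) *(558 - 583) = -25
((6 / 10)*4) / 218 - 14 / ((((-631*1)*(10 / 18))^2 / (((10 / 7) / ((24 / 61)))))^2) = 0.01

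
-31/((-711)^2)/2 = -31/1011042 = -0.00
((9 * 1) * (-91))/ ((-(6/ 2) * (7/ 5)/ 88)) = 17160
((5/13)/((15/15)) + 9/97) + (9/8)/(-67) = 311323/675896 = 0.46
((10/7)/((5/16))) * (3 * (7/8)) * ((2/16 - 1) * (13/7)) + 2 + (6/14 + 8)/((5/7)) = -57/10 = -5.70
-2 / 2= -1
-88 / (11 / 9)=-72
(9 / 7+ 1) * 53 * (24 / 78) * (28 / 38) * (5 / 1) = 33920 / 247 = 137.33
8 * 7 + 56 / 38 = 1092 / 19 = 57.47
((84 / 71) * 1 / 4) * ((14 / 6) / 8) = 49 / 568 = 0.09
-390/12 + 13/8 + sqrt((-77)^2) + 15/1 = 489/8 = 61.12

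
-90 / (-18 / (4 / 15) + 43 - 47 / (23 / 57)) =0.64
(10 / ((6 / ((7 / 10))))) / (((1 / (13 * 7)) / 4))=1274 / 3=424.67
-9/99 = -1/11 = -0.09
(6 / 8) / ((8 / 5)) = 15 / 32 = 0.47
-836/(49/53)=-44308/49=-904.24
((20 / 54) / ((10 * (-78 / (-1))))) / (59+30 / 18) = 1 / 127764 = 0.00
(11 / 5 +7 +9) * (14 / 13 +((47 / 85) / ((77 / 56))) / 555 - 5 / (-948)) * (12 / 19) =16159585281 / 1298177375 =12.45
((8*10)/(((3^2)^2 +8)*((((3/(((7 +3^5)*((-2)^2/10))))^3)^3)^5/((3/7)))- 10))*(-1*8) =640000000000000000000000000000000000000000000000000000000000000000000000000000000000000000000/9999999999999999999999999999999999999999999999999999999999999999999386487727939610201915137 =64.00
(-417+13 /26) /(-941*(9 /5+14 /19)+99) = 79135 /434752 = 0.18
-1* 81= -81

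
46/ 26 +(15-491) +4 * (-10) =-6685/ 13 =-514.23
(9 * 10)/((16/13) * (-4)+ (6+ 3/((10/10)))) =1170/53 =22.08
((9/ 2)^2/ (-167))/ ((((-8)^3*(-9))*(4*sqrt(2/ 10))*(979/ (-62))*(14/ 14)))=279*sqrt(5)/ 669667328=0.00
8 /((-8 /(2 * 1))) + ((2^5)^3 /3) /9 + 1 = 32741 /27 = 1212.63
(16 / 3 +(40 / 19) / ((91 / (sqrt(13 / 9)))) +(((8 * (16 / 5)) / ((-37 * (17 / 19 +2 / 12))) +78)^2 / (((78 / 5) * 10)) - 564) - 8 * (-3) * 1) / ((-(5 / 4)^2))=155187556491824 / 488561019375 - 128 * sqrt(13) / 25935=317.62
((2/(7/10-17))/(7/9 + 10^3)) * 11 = -1980/1468141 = -0.00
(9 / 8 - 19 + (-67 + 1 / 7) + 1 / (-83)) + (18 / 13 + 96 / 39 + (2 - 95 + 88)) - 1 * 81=-166.90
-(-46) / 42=23 / 21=1.10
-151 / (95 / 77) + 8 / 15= -34729 / 285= -121.86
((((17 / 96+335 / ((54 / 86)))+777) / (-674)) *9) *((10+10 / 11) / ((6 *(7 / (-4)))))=5662205 / 311388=18.18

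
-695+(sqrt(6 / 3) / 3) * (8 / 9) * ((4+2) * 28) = -695+448 * sqrt(2) / 9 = -624.60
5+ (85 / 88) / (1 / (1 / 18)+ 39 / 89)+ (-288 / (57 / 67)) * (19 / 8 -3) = 594382655 / 2743752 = 216.63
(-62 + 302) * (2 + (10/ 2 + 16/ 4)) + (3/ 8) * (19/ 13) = 274617/ 104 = 2640.55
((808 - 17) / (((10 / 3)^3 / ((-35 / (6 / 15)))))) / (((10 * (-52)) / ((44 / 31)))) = 1644489 / 322400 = 5.10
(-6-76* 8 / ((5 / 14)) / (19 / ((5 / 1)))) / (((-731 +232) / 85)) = 38590 / 499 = 77.33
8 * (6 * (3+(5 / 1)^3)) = 6144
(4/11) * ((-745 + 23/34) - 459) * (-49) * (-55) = -20047370/17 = -1179257.06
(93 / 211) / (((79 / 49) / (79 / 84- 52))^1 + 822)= 930713 / 1735683046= 0.00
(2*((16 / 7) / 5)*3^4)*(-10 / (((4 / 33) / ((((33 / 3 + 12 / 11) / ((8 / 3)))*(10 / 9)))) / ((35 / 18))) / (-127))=59850 / 127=471.26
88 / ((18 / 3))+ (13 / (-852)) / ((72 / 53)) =899023 / 61344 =14.66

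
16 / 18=8 / 9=0.89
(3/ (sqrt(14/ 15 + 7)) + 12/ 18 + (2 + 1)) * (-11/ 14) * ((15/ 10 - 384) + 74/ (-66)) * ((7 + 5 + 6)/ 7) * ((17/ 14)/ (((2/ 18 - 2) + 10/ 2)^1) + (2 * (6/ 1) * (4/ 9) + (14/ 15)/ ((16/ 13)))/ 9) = 6007837 * sqrt(1785)/ 288120 + 1123465519/ 370440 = 3913.76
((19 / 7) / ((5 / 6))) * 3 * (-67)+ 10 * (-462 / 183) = -1451654 / 2135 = -679.93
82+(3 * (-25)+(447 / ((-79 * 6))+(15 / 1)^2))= 231.06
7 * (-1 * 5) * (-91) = 3185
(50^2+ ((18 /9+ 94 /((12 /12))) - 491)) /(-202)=-2105 /202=-10.42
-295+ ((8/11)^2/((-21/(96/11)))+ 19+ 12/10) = -12811798/46585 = -275.02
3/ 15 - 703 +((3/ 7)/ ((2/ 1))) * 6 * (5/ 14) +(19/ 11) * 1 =-3776307/ 5390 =-700.61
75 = 75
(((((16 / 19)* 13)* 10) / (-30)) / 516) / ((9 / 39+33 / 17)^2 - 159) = 0.00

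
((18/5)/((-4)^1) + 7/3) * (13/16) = 559/480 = 1.16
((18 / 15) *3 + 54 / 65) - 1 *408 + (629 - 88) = 8933 / 65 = 137.43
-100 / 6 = -50 / 3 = -16.67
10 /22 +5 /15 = 26 /33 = 0.79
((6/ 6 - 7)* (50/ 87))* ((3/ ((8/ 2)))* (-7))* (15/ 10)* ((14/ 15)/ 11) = 735/ 319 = 2.30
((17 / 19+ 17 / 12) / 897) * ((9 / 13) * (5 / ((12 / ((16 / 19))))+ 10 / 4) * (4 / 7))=13175 / 4533438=0.00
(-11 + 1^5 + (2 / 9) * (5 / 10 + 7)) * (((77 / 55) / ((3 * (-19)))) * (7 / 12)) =0.12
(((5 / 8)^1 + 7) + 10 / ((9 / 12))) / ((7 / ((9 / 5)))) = 1509 / 280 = 5.39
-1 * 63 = -63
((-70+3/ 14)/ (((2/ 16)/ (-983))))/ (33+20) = 3841564/ 371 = 10354.62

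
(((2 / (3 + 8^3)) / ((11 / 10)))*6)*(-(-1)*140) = 3360 / 1133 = 2.97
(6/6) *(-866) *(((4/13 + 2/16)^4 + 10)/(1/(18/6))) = -1524972981315/58492928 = -26071.07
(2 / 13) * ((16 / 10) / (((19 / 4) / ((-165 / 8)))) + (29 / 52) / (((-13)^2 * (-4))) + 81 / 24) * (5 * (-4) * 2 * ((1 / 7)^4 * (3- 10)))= -11932465 / 186132037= -0.06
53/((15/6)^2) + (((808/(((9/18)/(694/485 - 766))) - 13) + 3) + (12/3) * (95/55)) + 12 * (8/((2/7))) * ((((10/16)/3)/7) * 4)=-32956915326/26675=-1235498.23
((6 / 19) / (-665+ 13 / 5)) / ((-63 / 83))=415 / 660744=0.00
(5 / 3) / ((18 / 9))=0.83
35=35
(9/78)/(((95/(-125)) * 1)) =-75/494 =-0.15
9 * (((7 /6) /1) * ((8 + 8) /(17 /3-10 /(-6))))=252 /11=22.91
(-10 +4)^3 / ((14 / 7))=-108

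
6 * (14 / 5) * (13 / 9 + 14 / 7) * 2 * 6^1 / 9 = 3472 / 45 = 77.16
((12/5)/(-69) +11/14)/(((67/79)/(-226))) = -200.11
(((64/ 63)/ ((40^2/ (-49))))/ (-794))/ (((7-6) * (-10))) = -7/ 1786500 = -0.00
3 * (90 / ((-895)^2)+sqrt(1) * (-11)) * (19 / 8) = -100447509 / 1281640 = -78.37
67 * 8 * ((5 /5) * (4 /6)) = 1072 /3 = 357.33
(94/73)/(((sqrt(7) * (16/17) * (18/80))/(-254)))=-1014730 * sqrt(7)/4599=-583.76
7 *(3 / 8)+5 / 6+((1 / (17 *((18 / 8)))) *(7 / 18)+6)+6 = 170401 / 11016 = 15.47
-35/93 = -0.38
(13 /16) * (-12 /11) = -39 /44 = -0.89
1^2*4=4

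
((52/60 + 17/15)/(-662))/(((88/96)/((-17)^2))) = -3468/3641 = -0.95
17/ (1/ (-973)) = -16541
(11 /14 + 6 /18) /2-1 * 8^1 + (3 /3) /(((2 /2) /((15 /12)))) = -130 /21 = -6.19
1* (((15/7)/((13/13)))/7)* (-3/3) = -15/49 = -0.31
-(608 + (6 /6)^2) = -609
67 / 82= 0.82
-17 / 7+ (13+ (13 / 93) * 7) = 7519 / 651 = 11.55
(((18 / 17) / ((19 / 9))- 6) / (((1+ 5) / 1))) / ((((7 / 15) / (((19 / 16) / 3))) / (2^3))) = -6.22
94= 94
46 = 46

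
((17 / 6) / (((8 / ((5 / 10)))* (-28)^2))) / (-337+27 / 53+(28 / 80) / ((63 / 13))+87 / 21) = -13515 / 19881663872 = -0.00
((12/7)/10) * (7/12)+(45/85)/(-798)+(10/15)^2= 55327/101745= 0.54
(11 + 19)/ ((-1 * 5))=-6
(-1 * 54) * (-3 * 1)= 162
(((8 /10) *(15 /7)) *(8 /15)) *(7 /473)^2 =224 /1118645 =0.00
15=15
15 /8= 1.88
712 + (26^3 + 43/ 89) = 1627675/ 89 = 18288.48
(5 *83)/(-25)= -83/5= -16.60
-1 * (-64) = 64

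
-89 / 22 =-4.05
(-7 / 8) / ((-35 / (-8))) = -1 / 5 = -0.20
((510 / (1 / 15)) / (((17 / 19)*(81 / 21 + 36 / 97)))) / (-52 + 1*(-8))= -64505 / 1914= -33.70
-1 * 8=-8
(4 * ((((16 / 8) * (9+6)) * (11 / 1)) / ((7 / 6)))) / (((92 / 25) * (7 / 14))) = 99000 / 161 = 614.91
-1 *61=-61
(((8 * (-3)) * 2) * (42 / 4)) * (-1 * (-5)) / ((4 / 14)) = -8820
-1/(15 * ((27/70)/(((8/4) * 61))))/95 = -1708/7695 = -0.22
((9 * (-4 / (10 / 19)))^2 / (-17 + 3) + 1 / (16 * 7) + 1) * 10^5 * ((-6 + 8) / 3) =-466443500 / 21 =-22211595.24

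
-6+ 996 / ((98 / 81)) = 817.22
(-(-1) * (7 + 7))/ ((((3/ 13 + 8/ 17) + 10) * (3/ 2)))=6188/ 7095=0.87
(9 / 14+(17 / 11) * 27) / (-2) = -6525 / 308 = -21.19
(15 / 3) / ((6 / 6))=5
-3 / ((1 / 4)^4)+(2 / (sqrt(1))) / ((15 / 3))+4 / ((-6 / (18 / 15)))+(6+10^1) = -3762 / 5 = -752.40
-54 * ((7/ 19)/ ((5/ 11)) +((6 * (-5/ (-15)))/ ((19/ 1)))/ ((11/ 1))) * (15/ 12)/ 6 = -9.23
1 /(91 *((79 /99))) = 99 /7189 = 0.01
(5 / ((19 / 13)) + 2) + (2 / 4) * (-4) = 65 / 19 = 3.42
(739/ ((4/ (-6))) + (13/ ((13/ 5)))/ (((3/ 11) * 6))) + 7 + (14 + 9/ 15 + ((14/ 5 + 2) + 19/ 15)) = -9700/ 9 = -1077.78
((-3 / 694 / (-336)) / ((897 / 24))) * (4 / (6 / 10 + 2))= 5 / 9441523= 0.00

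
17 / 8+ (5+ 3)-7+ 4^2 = 153 / 8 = 19.12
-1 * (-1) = 1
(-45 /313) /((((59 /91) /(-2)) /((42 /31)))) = 343980 /572477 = 0.60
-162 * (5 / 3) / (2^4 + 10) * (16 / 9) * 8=-1920 / 13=-147.69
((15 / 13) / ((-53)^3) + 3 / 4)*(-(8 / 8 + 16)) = -98704431 / 7741604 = -12.75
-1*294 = -294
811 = 811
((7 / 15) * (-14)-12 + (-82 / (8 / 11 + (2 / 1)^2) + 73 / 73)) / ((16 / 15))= -13603 / 416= -32.70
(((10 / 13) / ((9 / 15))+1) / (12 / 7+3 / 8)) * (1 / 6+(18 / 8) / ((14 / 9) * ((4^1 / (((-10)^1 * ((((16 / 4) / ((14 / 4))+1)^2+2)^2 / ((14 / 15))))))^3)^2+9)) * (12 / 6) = 17817942669102252283854226607544545946436581308 / 19575426741360425869689215334711015812450593893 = 0.91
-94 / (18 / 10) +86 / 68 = -15593 / 306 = -50.96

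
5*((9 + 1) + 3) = 65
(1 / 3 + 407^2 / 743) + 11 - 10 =499919 / 2229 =224.28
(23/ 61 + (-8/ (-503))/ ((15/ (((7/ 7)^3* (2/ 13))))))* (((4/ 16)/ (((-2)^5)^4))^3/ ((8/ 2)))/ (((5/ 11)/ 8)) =24826241/ 1103702824406578835855769600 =0.00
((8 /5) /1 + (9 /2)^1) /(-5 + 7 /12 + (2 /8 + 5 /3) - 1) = -61 /35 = -1.74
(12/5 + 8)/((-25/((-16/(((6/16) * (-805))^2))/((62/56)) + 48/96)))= -671326058/3228553125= -0.21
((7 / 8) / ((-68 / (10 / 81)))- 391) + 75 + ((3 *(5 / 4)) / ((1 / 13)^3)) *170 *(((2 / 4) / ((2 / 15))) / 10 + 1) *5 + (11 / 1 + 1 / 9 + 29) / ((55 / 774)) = 5834192730881 / 605880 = 9629287.53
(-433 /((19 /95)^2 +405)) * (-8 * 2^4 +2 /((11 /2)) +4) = 7361000 /55693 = 132.17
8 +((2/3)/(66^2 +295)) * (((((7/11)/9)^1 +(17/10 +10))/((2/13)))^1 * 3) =36987409/4604490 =8.03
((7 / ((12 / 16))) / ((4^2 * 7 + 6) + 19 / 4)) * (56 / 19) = 0.22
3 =3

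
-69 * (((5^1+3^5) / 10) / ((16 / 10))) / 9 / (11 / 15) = -3565 / 22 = -162.05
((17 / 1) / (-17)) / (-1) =1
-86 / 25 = -3.44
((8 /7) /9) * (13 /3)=104 /189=0.55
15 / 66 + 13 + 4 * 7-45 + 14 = 225 / 22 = 10.23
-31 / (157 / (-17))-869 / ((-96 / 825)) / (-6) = -37417891 / 30144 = -1241.30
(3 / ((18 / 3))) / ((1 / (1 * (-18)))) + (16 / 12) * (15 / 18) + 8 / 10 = -319 / 45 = -7.09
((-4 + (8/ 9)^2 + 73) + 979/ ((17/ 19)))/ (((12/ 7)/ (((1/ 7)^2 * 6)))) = 801391/ 9639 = 83.14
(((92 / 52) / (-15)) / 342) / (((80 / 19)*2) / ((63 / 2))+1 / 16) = -1288 / 1231815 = -0.00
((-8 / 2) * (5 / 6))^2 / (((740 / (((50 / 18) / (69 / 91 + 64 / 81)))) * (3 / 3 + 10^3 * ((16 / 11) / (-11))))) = -1376375 / 6705399999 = -0.00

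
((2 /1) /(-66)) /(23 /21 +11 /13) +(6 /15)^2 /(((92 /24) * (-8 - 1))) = -40723 /2011350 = -0.02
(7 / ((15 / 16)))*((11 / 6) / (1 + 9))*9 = 308 / 25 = 12.32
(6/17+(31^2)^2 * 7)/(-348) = -18576.57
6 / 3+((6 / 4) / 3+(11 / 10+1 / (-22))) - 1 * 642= -70229 / 110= -638.45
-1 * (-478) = 478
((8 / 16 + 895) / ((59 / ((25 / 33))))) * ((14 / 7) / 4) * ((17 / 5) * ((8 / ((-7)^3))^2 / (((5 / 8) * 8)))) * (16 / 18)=0.00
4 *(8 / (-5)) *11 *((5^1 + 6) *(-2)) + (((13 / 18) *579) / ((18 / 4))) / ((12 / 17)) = 2722321 / 1620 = 1680.45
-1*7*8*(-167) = 9352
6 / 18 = 1 / 3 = 0.33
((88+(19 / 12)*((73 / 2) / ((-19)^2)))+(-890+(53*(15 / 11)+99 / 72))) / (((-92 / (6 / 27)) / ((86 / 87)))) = 39265579 / 22583286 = 1.74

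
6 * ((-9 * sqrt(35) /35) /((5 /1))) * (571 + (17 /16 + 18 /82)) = -1448037 * sqrt(35) /8200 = -1044.72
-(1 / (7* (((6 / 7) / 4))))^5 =-32 / 243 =-0.13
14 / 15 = 0.93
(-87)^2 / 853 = 7569 / 853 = 8.87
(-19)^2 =361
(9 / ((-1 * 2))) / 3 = -3 / 2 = -1.50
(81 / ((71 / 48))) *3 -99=4635 / 71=65.28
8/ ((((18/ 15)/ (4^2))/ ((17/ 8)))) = 680/ 3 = 226.67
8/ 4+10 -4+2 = 10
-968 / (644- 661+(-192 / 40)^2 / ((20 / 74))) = -121000 / 8531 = -14.18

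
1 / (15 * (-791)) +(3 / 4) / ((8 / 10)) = 0.94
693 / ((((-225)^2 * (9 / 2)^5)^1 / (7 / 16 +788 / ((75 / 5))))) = 1957802 / 4982259375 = 0.00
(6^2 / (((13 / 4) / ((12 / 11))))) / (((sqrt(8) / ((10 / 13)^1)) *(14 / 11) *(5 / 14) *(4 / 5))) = 1080 *sqrt(2) / 169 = 9.04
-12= -12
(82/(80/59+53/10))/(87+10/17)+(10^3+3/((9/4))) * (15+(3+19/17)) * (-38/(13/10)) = -1090655497180/1949101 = -559568.49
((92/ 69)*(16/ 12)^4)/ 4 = 256/ 243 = 1.05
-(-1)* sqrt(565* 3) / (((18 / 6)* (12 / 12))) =13.72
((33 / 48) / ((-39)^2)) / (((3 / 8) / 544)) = 2992 / 4563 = 0.66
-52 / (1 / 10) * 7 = -3640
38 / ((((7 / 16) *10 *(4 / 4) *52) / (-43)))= -3268 / 455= -7.18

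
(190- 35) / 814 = 155 / 814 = 0.19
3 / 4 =0.75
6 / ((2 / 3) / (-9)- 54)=-0.11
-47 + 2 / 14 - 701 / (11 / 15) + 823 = -13842 / 77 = -179.77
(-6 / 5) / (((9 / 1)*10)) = -1 / 75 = -0.01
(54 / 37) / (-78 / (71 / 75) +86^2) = 1917 / 9606421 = 0.00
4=4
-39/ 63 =-13/ 21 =-0.62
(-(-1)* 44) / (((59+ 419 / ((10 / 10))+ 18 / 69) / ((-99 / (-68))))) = 2277 / 17000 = 0.13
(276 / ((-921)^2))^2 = 8464 / 79945866009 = 0.00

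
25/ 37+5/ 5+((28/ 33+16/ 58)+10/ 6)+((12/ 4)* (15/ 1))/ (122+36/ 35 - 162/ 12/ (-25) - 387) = 14024910611/ 3264745209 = 4.30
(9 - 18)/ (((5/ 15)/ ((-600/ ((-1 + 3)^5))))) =2025/ 4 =506.25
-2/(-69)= 2/69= 0.03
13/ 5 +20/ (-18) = 67/ 45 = 1.49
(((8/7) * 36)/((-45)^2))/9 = 32/14175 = 0.00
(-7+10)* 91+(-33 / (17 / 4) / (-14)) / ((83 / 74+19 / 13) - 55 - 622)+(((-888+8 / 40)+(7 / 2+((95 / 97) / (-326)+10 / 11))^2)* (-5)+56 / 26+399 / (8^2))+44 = 3022902088627288942877379 / 647674142170319328064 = 4667.32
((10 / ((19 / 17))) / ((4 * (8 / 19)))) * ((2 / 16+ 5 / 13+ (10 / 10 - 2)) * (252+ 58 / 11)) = -6134025 / 9152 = -670.24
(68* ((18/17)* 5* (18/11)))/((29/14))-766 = -153634/319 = -481.61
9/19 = 0.47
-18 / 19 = -0.95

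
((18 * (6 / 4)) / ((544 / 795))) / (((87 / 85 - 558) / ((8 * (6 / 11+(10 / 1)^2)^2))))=-10940316975 / 1909501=-5729.41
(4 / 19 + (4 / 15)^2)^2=1449616 / 18275625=0.08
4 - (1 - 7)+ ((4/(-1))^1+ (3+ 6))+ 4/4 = 16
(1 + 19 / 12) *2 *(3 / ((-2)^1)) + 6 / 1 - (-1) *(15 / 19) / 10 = -127 / 76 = -1.67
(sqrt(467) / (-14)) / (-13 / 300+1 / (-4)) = 75 * sqrt(467) / 308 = 5.26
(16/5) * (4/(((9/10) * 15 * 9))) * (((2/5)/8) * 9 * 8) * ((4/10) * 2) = 1024/3375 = 0.30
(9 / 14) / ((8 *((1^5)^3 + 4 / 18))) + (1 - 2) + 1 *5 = 4.07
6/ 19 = 0.32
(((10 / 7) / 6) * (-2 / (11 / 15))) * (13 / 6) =-325 / 231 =-1.41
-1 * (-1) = 1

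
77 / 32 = 2.41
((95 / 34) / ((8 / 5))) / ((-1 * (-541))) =475 / 147152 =0.00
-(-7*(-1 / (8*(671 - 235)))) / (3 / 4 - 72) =7 / 248520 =0.00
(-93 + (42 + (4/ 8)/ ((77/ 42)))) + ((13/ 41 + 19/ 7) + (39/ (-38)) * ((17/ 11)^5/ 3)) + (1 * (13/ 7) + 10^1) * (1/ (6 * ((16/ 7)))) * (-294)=-4284257745301/ 14051377648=-304.90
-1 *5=-5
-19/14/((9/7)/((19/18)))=-361/324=-1.11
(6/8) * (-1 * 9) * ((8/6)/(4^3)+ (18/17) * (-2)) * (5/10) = 7.08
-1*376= -376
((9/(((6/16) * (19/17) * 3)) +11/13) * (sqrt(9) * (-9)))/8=-53379/1976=-27.01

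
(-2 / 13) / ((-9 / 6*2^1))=2 / 39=0.05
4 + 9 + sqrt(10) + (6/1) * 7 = sqrt(10) + 55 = 58.16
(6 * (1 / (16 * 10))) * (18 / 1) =27 / 40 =0.68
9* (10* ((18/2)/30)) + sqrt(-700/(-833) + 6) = sqrt(96866)/119 + 27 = 29.62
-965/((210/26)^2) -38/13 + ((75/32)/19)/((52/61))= -94223729/5362560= -17.57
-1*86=-86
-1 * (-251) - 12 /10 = 249.80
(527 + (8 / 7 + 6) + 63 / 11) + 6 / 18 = 124787 / 231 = 540.20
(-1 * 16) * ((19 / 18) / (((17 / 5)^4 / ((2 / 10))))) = -0.03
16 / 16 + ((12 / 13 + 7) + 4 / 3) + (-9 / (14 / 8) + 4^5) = 280948 / 273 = 1029.11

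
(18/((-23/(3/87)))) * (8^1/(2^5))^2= -9/5336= -0.00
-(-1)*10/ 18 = 5/ 9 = 0.56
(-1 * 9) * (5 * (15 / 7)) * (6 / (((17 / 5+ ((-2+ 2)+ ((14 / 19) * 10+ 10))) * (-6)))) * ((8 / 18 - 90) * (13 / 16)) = -37327875 / 110488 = -337.85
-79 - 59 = -138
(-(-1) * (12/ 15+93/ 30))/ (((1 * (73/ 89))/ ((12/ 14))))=10413/ 2555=4.08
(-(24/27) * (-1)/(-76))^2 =4/29241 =0.00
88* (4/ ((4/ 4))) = 352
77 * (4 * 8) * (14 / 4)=8624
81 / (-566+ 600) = 81 / 34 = 2.38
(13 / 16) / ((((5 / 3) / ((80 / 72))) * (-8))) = -13 / 192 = -0.07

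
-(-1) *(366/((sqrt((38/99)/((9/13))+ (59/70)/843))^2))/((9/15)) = 10690841700/9734503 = 1098.24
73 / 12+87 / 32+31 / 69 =6809 / 736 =9.25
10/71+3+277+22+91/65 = 107757/355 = 303.54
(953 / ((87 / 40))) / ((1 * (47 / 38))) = 1448560 / 4089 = 354.26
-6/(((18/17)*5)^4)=-83521/10935000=-0.01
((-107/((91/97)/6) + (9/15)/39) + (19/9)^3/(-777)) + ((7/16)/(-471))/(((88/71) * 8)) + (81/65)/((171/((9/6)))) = -169314521663914829/247421704578048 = -684.32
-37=-37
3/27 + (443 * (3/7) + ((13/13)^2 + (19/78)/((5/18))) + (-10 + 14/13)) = 749066/4095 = 182.92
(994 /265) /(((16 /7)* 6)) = 3479 /12720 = 0.27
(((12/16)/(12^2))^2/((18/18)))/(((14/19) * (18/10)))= 95/4644864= 0.00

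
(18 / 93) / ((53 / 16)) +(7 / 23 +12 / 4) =127076 / 37789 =3.36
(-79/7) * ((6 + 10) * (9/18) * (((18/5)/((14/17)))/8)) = -12087/245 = -49.33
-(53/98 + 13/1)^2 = -1760929/9604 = -183.35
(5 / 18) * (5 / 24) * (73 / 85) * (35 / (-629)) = -12775 / 4619376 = -0.00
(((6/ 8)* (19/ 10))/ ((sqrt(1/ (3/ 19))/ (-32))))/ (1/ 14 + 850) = -56* sqrt(57)/ 19835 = -0.02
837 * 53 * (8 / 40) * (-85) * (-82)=61839234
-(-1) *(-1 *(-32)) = 32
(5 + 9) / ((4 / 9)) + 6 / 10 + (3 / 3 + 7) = 401 / 10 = 40.10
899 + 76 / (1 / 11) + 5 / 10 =3471 / 2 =1735.50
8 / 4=2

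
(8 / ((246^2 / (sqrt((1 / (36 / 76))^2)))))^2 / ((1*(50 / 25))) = 722 / 18539817921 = 0.00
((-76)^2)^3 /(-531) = -192699928576 /531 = -362900053.82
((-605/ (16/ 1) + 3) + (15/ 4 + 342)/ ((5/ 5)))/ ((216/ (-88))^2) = 51.61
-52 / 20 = -13 / 5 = -2.60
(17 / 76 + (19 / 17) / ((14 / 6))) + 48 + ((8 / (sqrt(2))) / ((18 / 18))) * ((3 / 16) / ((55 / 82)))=123 * sqrt(2) / 110 + 440467 / 9044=50.28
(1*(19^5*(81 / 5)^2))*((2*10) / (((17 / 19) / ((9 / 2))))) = 5556024454338 / 85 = 65364993580.45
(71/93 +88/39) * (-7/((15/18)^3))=-1840104/50375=-36.53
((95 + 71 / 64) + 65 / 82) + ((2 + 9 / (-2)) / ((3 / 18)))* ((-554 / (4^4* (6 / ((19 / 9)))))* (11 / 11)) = 10232671 / 94464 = 108.32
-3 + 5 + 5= 7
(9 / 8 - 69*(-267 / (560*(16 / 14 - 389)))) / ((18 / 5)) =25103 / 86880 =0.29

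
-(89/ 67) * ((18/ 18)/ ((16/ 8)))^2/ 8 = -89/ 2144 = -0.04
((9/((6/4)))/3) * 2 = 4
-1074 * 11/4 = -5907/2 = -2953.50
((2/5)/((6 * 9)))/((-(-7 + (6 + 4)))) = -1/405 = -0.00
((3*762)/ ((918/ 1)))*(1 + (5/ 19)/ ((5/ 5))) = 3.15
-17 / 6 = -2.83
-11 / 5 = -2.20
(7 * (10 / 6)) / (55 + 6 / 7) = 245 / 1173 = 0.21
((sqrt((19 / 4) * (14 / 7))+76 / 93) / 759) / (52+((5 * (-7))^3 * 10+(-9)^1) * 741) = -sqrt(38) / 482284337106 - 76 / 22426221675429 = -0.00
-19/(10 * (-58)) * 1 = 19/580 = 0.03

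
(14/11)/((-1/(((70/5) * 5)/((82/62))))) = -67.36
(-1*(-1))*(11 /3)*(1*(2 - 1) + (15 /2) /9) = 121 /18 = 6.72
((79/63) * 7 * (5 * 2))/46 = 395/207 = 1.91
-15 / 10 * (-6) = 9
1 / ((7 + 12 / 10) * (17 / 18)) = 0.13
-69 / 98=-0.70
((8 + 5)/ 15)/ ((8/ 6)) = 13/ 20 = 0.65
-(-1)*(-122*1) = -122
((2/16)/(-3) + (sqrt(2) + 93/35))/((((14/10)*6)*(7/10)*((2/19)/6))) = 475*sqrt(2)/49 + 208715/8232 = 39.06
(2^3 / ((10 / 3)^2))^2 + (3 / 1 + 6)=5949 / 625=9.52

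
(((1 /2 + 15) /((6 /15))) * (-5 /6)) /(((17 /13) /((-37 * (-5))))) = -1863875 /408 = -4568.32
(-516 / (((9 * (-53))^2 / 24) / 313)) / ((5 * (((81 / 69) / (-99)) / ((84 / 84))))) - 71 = 82039799 / 379215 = 216.34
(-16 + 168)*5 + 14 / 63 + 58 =818.22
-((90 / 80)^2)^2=-6561 / 4096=-1.60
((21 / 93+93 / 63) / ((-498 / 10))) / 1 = -5540 / 162099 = -0.03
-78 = -78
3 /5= 0.60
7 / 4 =1.75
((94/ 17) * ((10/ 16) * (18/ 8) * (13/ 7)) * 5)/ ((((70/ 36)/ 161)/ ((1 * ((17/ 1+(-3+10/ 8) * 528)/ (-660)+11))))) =3098812977/ 41888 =73978.54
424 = 424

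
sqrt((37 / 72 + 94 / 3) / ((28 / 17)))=sqrt(545734) / 168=4.40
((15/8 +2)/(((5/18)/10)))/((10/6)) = 837/10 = 83.70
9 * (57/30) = 171/10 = 17.10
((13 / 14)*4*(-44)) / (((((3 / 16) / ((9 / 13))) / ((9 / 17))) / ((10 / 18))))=-21120 / 119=-177.48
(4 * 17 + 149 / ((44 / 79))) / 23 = 14763 / 1012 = 14.59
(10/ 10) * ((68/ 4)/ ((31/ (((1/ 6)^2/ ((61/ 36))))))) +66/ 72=0.93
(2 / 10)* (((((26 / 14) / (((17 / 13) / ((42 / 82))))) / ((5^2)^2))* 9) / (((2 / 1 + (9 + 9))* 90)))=0.00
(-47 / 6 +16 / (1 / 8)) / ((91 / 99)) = 3399 / 26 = 130.73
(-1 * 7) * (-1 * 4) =28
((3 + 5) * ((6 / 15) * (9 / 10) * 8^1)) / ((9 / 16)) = 1024 / 25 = 40.96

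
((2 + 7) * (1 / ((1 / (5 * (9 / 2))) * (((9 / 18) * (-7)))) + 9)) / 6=27 / 7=3.86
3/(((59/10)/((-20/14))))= -300/413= -0.73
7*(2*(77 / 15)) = 1078 / 15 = 71.87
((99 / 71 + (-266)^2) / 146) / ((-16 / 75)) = -376783125 / 165856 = -2271.75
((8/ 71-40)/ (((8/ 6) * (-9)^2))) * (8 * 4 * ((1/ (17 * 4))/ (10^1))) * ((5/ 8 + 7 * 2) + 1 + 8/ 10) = -8614/ 30175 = -0.29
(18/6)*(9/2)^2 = 243/4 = 60.75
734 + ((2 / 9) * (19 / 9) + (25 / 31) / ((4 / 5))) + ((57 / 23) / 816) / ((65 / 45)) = 150195617537 / 204214608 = 735.48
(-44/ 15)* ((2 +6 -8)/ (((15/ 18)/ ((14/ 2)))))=0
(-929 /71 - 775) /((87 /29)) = -262.69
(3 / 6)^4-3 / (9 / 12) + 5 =17 / 16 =1.06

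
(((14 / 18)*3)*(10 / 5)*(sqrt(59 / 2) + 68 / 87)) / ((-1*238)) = -sqrt(118) / 102 - 4 / 261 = -0.12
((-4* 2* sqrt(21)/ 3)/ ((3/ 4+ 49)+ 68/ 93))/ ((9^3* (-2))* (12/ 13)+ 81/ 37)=477152* sqrt(21)/ 12136848921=0.00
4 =4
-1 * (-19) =19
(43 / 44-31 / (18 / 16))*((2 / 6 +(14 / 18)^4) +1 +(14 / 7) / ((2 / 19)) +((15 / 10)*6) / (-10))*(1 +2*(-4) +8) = -526.23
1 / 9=0.11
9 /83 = 0.11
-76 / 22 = -38 / 11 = -3.45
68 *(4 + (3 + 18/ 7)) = 4556/ 7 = 650.86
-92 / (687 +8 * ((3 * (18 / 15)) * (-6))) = -460 / 2571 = -0.18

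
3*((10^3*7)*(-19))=-399000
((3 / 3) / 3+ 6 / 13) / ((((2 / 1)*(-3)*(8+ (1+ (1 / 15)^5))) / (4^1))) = -2615625 / 44423444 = -0.06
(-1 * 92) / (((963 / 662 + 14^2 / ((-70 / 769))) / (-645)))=-196415400 / 7122277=-27.58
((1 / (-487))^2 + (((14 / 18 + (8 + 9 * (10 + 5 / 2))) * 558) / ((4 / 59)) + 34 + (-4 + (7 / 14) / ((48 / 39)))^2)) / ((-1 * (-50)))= 242429653416601 / 12143052800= 19964.47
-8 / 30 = -4 / 15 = -0.27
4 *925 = 3700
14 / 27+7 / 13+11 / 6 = 2029 / 702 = 2.89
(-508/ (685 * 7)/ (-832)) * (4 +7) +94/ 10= 9376581/ 997360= 9.40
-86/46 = -43/23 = -1.87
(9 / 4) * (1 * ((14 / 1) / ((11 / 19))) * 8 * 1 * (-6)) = -28728 / 11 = -2611.64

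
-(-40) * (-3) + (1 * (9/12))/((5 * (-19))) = -45603/380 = -120.01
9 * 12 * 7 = 756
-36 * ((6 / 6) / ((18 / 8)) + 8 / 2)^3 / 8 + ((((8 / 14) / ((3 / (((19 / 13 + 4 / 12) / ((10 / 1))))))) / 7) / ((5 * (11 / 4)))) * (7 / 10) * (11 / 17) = -176799928 / 447525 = -395.06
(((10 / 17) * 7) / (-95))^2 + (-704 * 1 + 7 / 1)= -72717117 / 104329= -697.00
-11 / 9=-1.22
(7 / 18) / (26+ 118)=7 / 2592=0.00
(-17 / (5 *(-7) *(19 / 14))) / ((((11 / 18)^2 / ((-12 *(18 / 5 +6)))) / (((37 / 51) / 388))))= -1150848 / 5575075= -0.21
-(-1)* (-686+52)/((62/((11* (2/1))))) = -6974/31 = -224.97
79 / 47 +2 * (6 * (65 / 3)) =261.68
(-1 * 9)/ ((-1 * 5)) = 9/ 5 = 1.80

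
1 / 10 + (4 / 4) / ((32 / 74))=193 / 80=2.41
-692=-692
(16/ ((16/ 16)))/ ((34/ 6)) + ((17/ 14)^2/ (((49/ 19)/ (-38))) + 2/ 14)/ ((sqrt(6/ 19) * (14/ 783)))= 48/ 17- 27050823 * sqrt(114)/ 134456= -2145.27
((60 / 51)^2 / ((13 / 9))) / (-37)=-3600 / 139009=-0.03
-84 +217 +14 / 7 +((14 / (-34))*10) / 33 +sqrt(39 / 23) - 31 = 105.18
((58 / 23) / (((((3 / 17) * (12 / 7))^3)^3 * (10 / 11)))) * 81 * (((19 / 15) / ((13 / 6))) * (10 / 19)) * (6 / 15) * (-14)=-10685906641456951958207 / 585772126617600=-18242429.36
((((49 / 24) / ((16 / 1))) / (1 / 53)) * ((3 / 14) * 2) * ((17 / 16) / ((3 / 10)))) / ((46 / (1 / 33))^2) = 31535 / 7078883328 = 0.00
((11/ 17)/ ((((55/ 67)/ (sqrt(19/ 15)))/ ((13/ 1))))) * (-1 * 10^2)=-3484 * sqrt(285)/ 51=-1153.27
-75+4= -71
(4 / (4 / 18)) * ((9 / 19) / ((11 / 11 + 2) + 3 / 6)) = 324 / 133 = 2.44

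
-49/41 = -1.20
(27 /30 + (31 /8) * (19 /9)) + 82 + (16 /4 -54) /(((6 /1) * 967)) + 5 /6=31994063 /348120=91.91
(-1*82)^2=6724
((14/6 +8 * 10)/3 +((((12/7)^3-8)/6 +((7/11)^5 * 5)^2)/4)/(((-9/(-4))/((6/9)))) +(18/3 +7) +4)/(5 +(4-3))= 16007856412740617/2161858403068749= 7.40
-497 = -497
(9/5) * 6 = 54/5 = 10.80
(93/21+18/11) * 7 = 467/11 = 42.45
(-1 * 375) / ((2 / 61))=-11437.50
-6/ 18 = -1/ 3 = -0.33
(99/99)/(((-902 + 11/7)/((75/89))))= -175/186989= -0.00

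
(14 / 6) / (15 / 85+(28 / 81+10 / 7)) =22491 / 18803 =1.20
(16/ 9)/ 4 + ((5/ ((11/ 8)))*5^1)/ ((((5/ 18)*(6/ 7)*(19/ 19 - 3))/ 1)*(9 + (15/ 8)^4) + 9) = -8355332/ 554103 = -15.08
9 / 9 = 1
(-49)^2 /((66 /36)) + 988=25274 /11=2297.64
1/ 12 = 0.08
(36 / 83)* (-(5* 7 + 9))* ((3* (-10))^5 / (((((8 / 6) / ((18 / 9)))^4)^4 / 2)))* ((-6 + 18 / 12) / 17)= -29125545949603125 / 180608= -161263875075.32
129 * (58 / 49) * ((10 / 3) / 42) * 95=1184650 / 1029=1151.26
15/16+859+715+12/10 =1576.14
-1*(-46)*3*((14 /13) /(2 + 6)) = 483 /26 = 18.58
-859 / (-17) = 859 / 17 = 50.53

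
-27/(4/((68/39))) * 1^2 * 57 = -8721/13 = -670.85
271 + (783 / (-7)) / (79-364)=180476 / 665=271.39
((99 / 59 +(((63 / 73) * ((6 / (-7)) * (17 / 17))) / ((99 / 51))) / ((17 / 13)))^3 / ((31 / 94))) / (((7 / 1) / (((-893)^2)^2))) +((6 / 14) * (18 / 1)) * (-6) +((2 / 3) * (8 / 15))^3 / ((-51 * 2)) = 78751534663654852388372588106765922 / 107243288338788737202375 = 734325997305.06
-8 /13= -0.62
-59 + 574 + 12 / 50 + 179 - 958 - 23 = -7169 / 25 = -286.76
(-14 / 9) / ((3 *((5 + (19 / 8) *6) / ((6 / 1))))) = -16 / 99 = -0.16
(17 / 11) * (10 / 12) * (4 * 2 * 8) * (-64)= -174080 / 33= -5275.15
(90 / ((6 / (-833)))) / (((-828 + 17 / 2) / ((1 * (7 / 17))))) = 10290 / 1639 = 6.28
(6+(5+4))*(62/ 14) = 66.43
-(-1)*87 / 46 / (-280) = -87 / 12880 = -0.01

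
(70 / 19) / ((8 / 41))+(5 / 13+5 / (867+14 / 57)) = 941238735 / 48839804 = 19.27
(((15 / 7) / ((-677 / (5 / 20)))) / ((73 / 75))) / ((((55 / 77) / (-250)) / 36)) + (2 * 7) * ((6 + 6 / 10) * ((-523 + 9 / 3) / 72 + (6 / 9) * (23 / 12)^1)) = -399585869 / 741315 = -539.02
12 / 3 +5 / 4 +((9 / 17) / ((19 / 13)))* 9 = 10995 / 1292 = 8.51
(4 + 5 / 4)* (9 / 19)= 189 / 76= 2.49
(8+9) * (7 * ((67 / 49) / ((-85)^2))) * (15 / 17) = 201 / 10115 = 0.02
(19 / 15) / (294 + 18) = 19 / 4680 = 0.00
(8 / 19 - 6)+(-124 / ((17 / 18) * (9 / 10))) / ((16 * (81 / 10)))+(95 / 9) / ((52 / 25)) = -2217299 / 1360476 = -1.63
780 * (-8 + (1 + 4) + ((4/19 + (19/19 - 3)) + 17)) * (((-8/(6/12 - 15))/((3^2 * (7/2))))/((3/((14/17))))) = 133120/2907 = 45.79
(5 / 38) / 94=5 / 3572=0.00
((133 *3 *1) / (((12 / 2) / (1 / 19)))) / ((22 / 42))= 147 / 22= 6.68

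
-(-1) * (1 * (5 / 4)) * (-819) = -4095 / 4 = -1023.75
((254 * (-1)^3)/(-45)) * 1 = 254/45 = 5.64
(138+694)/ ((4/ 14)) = 2912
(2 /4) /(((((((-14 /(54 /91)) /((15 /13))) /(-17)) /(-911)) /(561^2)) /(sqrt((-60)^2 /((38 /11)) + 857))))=-1974004071435 * sqrt(685577) /314678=-5194093730.44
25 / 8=3.12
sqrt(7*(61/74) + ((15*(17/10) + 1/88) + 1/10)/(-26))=sqrt(53584258585)/105820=2.19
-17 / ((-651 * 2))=17 / 1302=0.01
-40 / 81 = -0.49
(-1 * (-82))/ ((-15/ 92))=-502.93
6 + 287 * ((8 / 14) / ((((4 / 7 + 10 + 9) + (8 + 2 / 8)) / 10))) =1234 / 19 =64.95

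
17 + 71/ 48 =887/ 48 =18.48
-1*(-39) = 39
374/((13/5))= 1870/13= 143.85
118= 118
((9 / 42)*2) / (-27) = -1 / 63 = -0.02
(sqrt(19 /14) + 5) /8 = sqrt(266) /112 + 5 /8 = 0.77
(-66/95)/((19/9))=-594/1805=-0.33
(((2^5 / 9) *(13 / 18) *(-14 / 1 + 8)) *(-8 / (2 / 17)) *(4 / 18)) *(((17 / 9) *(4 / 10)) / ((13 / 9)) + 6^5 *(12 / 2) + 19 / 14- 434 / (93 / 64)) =275395980928 / 25515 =10793493.28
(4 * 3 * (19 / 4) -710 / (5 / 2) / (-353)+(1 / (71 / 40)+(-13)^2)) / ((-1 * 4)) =-2849261 / 50126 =-56.84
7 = 7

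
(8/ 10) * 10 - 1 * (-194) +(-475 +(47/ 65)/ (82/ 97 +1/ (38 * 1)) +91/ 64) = -3618847457/ 13366080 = -270.75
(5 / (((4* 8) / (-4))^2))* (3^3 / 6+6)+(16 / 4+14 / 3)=3643 / 384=9.49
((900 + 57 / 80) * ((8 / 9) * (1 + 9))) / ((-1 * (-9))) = 889.59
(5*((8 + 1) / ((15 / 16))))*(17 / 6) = 136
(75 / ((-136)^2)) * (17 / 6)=25 / 2176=0.01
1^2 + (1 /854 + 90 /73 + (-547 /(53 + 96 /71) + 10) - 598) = -143343447493 /240577778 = -595.83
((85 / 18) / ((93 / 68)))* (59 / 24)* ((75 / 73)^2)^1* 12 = 53284375 / 495597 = 107.52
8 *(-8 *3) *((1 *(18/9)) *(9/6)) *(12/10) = -3456/5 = -691.20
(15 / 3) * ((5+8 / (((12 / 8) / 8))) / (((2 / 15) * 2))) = 3575 / 4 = 893.75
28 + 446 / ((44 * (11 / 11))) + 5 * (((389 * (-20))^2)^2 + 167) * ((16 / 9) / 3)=10855369500919051.47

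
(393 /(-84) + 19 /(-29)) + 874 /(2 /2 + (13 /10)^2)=69803761 /218428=319.57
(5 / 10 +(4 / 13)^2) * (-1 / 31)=-201 / 10478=-0.02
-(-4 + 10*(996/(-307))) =11188/307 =36.44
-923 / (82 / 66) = -30459 / 41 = -742.90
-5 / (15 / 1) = -1 / 3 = -0.33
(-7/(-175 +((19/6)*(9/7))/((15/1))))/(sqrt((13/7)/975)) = 2450*sqrt(21)/12231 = 0.92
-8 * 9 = -72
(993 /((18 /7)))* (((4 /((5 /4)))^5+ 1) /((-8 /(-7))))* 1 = 5685846173 /50000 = 113716.92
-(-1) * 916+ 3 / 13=11911 / 13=916.23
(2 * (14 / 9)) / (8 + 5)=28 / 117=0.24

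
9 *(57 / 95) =27 / 5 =5.40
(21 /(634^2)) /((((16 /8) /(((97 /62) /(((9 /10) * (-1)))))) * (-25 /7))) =4753 /373819080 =0.00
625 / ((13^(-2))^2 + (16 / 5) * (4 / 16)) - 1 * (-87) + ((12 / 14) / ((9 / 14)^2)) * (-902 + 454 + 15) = -30701492 / 1028241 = -29.86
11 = 11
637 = 637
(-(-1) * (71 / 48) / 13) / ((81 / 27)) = 71 / 1872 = 0.04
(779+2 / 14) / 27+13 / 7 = 215 / 7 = 30.71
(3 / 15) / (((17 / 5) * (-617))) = -1 / 10489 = -0.00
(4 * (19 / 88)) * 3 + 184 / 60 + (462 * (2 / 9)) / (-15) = -1.19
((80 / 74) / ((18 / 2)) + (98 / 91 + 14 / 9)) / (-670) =-662 / 161135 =-0.00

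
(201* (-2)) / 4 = -201 / 2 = -100.50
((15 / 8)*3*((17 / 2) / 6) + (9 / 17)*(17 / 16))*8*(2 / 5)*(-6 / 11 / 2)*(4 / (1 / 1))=-1638 / 55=-29.78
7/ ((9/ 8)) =56/ 9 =6.22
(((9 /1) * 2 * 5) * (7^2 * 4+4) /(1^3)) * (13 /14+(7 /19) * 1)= 3105000 /133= 23345.86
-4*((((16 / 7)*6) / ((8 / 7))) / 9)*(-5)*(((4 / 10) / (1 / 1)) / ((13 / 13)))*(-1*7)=-224 / 3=-74.67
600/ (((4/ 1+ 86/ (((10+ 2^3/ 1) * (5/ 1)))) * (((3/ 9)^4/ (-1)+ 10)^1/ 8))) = 17496000/ 180407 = 96.98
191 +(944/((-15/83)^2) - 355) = 6466316/225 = 28739.18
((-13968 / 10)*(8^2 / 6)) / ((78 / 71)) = -881536 / 65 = -13562.09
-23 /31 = -0.74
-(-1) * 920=920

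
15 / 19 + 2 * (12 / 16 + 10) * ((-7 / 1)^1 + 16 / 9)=-38129 / 342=-111.49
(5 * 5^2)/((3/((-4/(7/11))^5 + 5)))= -6868007875/16807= -408639.73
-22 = -22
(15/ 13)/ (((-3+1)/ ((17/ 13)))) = -255/ 338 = -0.75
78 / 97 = 0.80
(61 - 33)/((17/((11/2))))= 154/17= 9.06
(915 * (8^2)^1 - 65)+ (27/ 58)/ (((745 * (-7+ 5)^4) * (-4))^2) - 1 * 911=7592806223052827/ 131856179200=57584.00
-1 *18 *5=-90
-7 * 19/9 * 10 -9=-1411/9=-156.78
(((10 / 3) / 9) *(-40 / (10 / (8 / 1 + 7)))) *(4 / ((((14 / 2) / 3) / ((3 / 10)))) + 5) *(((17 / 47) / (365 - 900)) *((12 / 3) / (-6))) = -52496 / 950481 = -0.06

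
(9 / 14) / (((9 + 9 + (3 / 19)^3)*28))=6859 / 5378632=0.00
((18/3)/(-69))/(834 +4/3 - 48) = -3/27163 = -0.00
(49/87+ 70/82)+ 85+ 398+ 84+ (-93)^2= 32878526/3567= 9217.42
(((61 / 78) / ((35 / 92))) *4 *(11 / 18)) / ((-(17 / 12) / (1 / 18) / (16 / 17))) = -1975424 / 10651095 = -0.19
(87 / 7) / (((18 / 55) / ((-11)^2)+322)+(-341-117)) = -578985 / 6335434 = -0.09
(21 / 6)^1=7 / 2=3.50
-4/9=-0.44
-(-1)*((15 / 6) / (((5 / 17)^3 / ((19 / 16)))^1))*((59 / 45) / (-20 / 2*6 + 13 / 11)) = -60582203 / 23292000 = -2.60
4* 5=20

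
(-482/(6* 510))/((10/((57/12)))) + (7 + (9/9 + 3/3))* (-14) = -7715779/61200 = -126.07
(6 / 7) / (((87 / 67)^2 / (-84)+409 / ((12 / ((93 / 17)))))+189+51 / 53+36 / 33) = 533885748 / 235125319217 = 0.00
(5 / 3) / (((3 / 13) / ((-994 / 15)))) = -12922 / 27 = -478.59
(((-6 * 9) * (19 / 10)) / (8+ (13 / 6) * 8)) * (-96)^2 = -186624 / 5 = -37324.80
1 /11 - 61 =-670 /11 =-60.91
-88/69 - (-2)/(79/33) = -0.44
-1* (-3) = 3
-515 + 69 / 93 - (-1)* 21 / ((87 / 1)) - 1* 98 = -550203 / 899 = -612.02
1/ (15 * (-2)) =-1/ 30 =-0.03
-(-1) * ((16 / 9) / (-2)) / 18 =-4 / 81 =-0.05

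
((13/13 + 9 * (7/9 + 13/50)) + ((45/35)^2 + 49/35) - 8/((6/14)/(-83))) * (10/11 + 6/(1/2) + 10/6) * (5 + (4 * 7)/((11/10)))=370160578853/533610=693691.23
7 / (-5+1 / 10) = -10 / 7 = -1.43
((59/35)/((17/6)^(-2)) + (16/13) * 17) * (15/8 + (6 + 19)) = 24268469/26208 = 925.99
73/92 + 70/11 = 7243/1012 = 7.16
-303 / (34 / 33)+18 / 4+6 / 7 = -34359 / 119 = -288.73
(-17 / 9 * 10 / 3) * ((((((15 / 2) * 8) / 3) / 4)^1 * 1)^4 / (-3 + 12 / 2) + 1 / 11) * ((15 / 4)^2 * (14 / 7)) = -7307875 / 198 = -36908.46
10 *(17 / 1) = 170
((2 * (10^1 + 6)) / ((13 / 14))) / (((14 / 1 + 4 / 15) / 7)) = 23520 / 1391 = 16.91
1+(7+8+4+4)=24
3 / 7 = 0.43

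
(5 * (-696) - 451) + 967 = -2964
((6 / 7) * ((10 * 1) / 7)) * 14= 120 / 7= 17.14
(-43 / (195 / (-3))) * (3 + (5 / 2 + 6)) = 989 / 130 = 7.61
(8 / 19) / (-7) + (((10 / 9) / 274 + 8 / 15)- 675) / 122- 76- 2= -4180817953 / 50016645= -83.59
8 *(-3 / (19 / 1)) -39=-765 / 19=-40.26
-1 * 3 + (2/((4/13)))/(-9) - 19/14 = -320/63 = -5.08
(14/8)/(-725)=-0.00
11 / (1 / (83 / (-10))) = -913 / 10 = -91.30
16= 16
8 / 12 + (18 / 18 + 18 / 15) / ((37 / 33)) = 1459 / 555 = 2.63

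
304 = 304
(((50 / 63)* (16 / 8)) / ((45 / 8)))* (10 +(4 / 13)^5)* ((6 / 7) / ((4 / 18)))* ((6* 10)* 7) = 11884652800 / 2599051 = 4572.69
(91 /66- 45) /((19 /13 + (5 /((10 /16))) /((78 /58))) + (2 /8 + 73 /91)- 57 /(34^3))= -5148607828 /998651555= -5.16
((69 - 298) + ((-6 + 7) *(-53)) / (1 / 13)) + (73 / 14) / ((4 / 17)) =-50167 / 56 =-895.84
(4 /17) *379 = 1516 /17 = 89.18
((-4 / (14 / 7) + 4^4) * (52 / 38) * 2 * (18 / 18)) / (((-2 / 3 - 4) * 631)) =-19812 / 83923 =-0.24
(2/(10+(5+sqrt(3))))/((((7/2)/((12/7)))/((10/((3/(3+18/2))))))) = 4800/1813 -320 * sqrt(3)/1813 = 2.34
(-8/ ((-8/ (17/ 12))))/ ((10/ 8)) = 17/ 15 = 1.13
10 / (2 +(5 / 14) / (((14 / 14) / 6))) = 70 / 29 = 2.41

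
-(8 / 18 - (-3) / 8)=-59 / 72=-0.82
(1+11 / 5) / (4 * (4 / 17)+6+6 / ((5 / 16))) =0.12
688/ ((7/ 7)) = 688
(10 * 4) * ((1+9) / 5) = 80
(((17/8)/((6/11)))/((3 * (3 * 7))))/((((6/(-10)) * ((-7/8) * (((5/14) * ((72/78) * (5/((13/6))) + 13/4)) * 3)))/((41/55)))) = 0.02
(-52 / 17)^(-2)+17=46257 / 2704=17.11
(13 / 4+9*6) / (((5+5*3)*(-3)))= -229 / 240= -0.95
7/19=0.37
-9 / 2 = -4.50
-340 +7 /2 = -673 /2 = -336.50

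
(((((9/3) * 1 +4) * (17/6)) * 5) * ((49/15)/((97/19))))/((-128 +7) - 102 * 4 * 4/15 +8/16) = -553945/2001789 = -0.28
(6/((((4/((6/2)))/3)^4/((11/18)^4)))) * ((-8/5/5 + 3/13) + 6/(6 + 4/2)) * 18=339568713/1331200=255.08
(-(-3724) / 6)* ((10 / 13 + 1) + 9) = 260680 / 39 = 6684.10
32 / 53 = 0.60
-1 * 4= -4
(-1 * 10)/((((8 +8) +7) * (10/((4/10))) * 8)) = -1/460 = -0.00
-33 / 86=-0.38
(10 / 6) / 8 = 5 / 24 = 0.21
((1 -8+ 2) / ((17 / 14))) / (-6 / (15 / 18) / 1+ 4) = 175 / 136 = 1.29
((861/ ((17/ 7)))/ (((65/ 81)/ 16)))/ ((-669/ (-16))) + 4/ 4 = 170.06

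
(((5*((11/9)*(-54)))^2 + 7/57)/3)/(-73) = -6207307/12483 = -497.26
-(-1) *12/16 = 3/4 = 0.75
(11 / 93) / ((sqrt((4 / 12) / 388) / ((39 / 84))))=143 * sqrt(291) / 1302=1.87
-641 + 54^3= 156823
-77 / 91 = -11 / 13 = -0.85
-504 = -504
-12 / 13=-0.92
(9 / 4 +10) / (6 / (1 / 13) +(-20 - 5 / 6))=3 / 14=0.21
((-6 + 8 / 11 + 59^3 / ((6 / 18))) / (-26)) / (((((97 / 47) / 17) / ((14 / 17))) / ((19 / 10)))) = -42365833699 / 138710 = -305427.39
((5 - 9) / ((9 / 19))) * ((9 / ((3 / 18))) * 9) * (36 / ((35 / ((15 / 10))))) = -6331.89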